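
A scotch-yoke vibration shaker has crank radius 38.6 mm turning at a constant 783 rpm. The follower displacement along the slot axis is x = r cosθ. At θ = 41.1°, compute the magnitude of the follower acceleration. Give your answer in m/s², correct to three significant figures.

ω = 82 rad/s (from 783 rpm).
x = r cosθ ⇒ ẍ = −rω² cosθ (ω constant).
|a| = rω²|cosθ| = 0.0386·(82)²·|cos 41.1°| = 195.56 m/s².

196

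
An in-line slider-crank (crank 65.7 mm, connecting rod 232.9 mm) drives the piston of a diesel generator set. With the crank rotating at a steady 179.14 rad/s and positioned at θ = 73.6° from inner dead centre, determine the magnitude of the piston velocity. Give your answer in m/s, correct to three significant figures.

12.2

ω = 179.1 rad/s
For an in-line slider-crank, x = r cosθ + √(L² − r² sin²θ), so v = −rω sinθ·[1 + r cosθ/√(L² − r² sin²θ)].
With r = 0.0657 m, L = 0.2329 m, θ = 73.6°: √(L² − r² sin²θ) = 0.22421 m.
v = −0.0657·179.1·0.95931·[1 + 0.0657·0.28234/0.22421] = -12.225 m/s.
|v| = 12.225 m/s.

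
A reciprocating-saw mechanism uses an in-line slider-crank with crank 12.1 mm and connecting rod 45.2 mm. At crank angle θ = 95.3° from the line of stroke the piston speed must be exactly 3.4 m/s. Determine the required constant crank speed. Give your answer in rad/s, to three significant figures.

For an in-line slider-crank, |v_piston| = rω|sinθ|·[1 + r cosθ/√(L² − r² sin²θ)].
With r = 0.0121 m, L = 0.0452 m, θ = 95.3°: the bracketed kinematic factor |dx/dθ| = 0.011739 m.
ω = v/|dx/dθ| = 3.4/0.011739 = 289.63 rad/s.

290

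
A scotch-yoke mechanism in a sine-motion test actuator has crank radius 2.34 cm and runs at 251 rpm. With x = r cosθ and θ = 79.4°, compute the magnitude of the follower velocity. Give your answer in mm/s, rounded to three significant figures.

605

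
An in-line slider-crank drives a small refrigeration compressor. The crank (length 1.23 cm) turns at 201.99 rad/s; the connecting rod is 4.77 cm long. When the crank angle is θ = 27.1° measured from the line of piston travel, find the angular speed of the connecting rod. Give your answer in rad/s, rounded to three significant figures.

ω = 202 rad/s
The rod makes angle φ with the slider axis where L sinφ = r sinθ; differentiating, L cosφ·φ̇ = r ω cosθ.
L cosφ = √(L² − r² sin²θ) = 0.04737 m.
|ω_rod| = r ω |cosθ| / √(L² − r² sin²θ) = 0.0123·202·0.89021/0.04737 = 46.69 rad/s.

46.7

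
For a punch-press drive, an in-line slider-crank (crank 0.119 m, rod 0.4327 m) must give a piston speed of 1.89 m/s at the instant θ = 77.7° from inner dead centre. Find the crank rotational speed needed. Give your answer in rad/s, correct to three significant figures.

15.3

For an in-line slider-crank, |v_piston| = rω|sinθ|·[1 + r cosθ/√(L² − r² sin²θ)].
With r = 0.119 m, L = 0.4327 m, θ = 77.7°: the bracketed kinematic factor |dx/dθ| = 0.12334 m.
ω = v/|dx/dθ| = 1.89/0.12334 = 15.323 rad/s.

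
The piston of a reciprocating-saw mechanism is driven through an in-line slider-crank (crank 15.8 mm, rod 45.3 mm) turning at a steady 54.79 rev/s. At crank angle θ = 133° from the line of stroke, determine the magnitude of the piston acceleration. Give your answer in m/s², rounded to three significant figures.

ω = 2π·54.8 = 344.3 rad/s
x(θ) = r cosθ + √(L² − r² sin²θ); with ω constant, a = ω²·d²x/dθ².
d²x/dθ² = −r cosθ − r²(cos2θ)/√u − r⁴ sin²2θ/(4u^{3/2}),  u = L² − r² sin²θ = 0.00191856 m².
Substituting r = 0.0158 m, L = 0.0453 m, θ = 133°: d²x/dθ² = +0.010989 m.
a = ω²·d²x/dθ² = (344.3)²·(+0.010989) = +1302.3 m/s²;  |a| = 1302.3 m/s².

1300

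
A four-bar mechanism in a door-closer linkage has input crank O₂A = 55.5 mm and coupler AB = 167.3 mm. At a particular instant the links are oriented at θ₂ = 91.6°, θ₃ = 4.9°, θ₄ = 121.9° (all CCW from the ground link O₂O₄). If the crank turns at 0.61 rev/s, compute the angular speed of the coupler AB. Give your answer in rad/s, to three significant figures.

0.720

ω₂ = 3.833 rad/s (from 0.61 rev/s).
Differentiating the loop-closure r₂e^{iθ₂}+r₃e^{iθ₃}=r₁+r₄e^{iθ₄} gives r₂ω₂e^{iθ₂}+r₃ω₃e^{iθ₃}=r₄ω₄e^{iθ₄}.
Eliminating the other unknown: ω₃ = r₂ω₂ sin(θ₄−θ₂) / [r₃ sin(θ₃−θ₄)].
Numerator sine = +0.50453; denominator sine = -0.89101.
Result = 0.0555·3.833·(+0.50453) / (0.1673·(-0.89101)) = -0.71996 rad/s; magnitude 0.71996 rad/s.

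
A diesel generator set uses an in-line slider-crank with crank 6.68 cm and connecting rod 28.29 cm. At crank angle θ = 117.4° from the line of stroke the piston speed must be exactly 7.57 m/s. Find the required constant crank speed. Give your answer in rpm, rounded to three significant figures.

For an in-line slider-crank, |v_piston| = rω|sinθ|·[1 + r cosθ/√(L² − r² sin²θ)].
With r = 0.0668 m, L = 0.2829 m, θ = 117.4°: the bracketed kinematic factor |dx/dθ| = 0.052715 m.
ω = v/|dx/dθ| = 7.57/0.052715 = 143.6 rad/s.
N = 60ω/(2π) = 1371.3 rpm.

1370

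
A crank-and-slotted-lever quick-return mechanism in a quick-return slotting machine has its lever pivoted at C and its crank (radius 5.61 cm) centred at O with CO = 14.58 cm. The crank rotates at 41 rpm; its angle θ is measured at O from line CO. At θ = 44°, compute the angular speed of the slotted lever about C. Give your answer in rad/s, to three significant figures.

ω = 4.294 rad/s (from 41 rpm).
Crank pin A relative to C: A = (d + r cosθ, r sinθ); lever angle φ = atan2(r sinθ, d + r cosθ).
Differentiating tanφ: φ̇ = rω(d cosθ + r)/(d² + r² + 2dr cosθ).
d² + r² + 2dr cosθ = |CA|² = 0.0361724 m²;  d cosθ + r = +0.16098 m.
|ω_lever| = |0.0561·4.294·+0.16098| / 0.0361724 = 1.0719 rad/s.

1.07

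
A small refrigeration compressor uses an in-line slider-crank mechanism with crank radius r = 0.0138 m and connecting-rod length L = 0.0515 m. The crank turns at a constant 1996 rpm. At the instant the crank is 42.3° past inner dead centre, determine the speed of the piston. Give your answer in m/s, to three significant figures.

2.33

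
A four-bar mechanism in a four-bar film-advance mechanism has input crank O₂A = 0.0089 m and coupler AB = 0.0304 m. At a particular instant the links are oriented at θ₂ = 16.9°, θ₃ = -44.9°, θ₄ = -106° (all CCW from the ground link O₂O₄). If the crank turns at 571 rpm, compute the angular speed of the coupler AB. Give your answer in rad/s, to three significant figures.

ω₂ = 59.79 rad/s (from 571 rpm).
Differentiating the loop-closure r₂e^{iθ₂}+r₃e^{iθ₃}=r₁+r₄e^{iθ₄} gives r₂ω₂e^{iθ₂}+r₃ω₃e^{iθ₃}=r₄ω₄e^{iθ₄}.
Eliminating the other unknown: ω₃ = r₂ω₂ sin(θ₄−θ₂) / [r₃ sin(θ₃−θ₄)].
Numerator sine = -0.83962; denominator sine = +0.87546.
Result = 0.0089·59.79·(-0.83962) / (0.0304·(+0.87546)) = -16.789 rad/s; magnitude 16.789 rad/s.

16.8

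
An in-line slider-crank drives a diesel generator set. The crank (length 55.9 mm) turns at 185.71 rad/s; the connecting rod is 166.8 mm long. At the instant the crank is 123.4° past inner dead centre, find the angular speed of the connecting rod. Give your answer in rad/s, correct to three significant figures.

35.7

ω = 185.7 rad/s
The rod makes angle φ with the slider axis where L sinφ = r sinθ; differentiating, L cosφ·φ̇ = r ω cosθ.
L cosφ = √(L² − r² sin²θ) = 0.16014 m.
|ω_rod| = r ω |cosθ| / √(L² − r² sin²θ) = 0.0559·185.7·0.55048/0.16014 = 35.686 rad/s.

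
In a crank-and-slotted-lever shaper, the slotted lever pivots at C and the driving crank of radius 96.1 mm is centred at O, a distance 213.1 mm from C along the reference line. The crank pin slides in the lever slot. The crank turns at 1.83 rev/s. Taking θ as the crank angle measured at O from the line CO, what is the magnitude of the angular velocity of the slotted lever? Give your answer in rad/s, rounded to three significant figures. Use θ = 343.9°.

3.54

ω = 11.5 rad/s (from 1.83 rev/s).
Crank pin A relative to C: A = (d + r cosθ, r sinθ); lever angle φ = atan2(r sinθ, d + r cosθ).
Differentiating tanφ: φ̇ = rω(d cosθ + r)/(d² + r² + 2dr cosθ).
d² + r² + 2dr cosθ = |CA|² = 0.0939982 m²;  d cosθ + r = +0.30084 m.
|ω_lever| = |0.0961·11.5·+0.30084| / 0.0939982 = 3.5365 rad/s.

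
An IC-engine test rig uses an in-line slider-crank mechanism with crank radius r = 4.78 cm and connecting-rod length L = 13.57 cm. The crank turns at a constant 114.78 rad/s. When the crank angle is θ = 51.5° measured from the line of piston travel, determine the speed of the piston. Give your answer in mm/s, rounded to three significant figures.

ω = 114.8 rad/s
For an in-line slider-crank, x = r cosθ + √(L² − r² sin²θ), so v = −rω sinθ·[1 + r cosθ/√(L² − r² sin²θ)].
With r = 0.0478 m, L = 0.1357 m, θ = 51.5°: √(L² − r² sin²θ) = 0.13044 m.
v = −0.0478·114.8·0.78261·[1 + 0.0478·0.62251/0.13044] = -5.2733 m/s.
|v| = 5.2733 m/s = 5273.3 mm/s.

5270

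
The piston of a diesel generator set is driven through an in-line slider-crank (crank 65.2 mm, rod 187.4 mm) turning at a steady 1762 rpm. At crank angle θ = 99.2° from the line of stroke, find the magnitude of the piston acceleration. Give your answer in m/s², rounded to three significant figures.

1130

ω = 2π·1762/60 = 184.5 rad/s
x(θ) = r cosθ + √(L² − r² sin²θ); with ω constant, a = ω²·d²x/dθ².
d²x/dθ² = −r cosθ − r²(cos2θ)/√u − r⁴ sin²2θ/(4u^{3/2}),  u = L² − r² sin²θ = 0.0309764 m².
Substituting r = 0.0652 m, L = 0.1874 m, θ = 99.2°: d²x/dθ² = +0.03326 m.
a = ω²·d²x/dθ² = (184.5)²·(+0.03326) = +1132.4 m/s²;  |a| = 1132.4 m/s².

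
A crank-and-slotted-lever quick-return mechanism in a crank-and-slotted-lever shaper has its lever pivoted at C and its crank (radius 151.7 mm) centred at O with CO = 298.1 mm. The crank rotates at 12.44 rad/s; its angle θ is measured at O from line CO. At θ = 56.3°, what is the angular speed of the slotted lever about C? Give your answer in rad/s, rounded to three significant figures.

ω = 12.44 rad/s
Crank pin A relative to C: A = (d + r cosθ, r sinθ); lever angle φ = atan2(r sinθ, d + r cosθ).
Differentiating tanφ: φ̇ = rω(d cosθ + r)/(d² + r² + 2dr cosθ).
d² + r² + 2dr cosθ = |CA|² = 0.162059 m²;  d cosθ + r = +0.3171 m.
|ω_lever| = |0.1517·12.44·+0.3171| / 0.162059 = 3.6926 rad/s.

3.69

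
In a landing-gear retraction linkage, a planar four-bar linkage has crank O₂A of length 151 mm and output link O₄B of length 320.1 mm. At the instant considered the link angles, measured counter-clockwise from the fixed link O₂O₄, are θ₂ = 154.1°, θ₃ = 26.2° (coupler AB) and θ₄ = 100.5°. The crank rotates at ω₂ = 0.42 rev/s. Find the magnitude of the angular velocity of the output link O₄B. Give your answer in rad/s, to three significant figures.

ω₂ = 2.639 rad/s (from 0.42 rev/s).
Differentiating the loop-closure r₂e^{iθ₂}+r₃e^{iθ₃}=r₁+r₄e^{iθ₄} gives r₂ω₂e^{iθ₂}+r₃ω₃e^{iθ₃}=r₄ω₄e^{iθ₄}.
Eliminating the other unknown: ω₄ = r₂ω₂ sin(θ₂−θ₃) / [r₄ sin(θ₄−θ₃)].
Numerator sine = +0.78908; denominator sine = +0.96269.
Result = 0.151·2.639·(+0.78908) / (0.3201·(+0.96269)) = +1.0204 rad/s; magnitude 1.0204 rad/s.

1.02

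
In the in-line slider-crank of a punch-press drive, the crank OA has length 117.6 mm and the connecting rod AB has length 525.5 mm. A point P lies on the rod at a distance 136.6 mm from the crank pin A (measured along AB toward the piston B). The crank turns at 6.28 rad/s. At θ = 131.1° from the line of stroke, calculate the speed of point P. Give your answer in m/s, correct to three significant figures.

0.644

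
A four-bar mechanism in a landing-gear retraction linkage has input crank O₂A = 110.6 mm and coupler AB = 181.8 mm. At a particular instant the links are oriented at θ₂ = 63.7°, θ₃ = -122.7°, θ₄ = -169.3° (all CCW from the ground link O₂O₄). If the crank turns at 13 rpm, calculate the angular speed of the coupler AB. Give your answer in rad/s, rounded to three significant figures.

ω₂ = 1.361 rad/s (from 13 rpm).
Differentiating the loop-closure r₂e^{iθ₂}+r₃e^{iθ₃}=r₁+r₄e^{iθ₄} gives r₂ω₂e^{iθ₂}+r₃ω₃e^{iθ₃}=r₄ω₄e^{iθ₄}.
Eliminating the other unknown: ω₃ = r₂ω₂ sin(θ₄−θ₂) / [r₃ sin(θ₃−θ₄)].
Numerator sine = +0.79864; denominator sine = +0.72657.
Result = 0.1106·1.361·(+0.79864) / (0.1818·(+0.72657)) = +0.91034 rad/s; magnitude 0.91034 rad/s.

0.910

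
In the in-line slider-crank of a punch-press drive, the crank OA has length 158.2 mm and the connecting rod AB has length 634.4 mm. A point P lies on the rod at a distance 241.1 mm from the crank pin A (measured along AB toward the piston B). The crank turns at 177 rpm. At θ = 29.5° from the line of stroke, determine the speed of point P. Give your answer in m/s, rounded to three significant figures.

2.22

ω = 18.54 rad/s.  Crank-pin speed |V_A| = rω = 2.9323 m/s, perpendicular to OA.
Rod angle: sinφ = −(r/L) sinθ ⇒ φ = -7.053°; ω_rod = −rω cosθ/√(L²−r²sin²θ) = -4.0536 rad/s.
V_P = V_A + ω_rod × AP, with AP = 0.2411 m along the rod.
Components: V_Px = −rω sinθ − a·ω_rod·sinφ = -1.5639 m/s;  V_Py = rω cosθ + a·ω_rod·cosφ = +1.5822 m/s.
|V_P| = √(V_Px² + V_Py²) = 2.2247 m/s.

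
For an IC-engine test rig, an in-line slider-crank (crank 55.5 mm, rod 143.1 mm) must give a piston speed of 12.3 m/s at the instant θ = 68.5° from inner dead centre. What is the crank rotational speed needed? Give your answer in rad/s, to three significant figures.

For an in-line slider-crank, |v_piston| = rω|sinθ|·[1 + r cosθ/√(L² − r² sin²θ)].
With r = 0.0555 m, L = 0.1431 m, θ = 68.5°: the bracketed kinematic factor |dx/dθ| = 0.059509 m.
ω = v/|dx/dθ| = 12.3/0.059509 = 206.69 rad/s.

207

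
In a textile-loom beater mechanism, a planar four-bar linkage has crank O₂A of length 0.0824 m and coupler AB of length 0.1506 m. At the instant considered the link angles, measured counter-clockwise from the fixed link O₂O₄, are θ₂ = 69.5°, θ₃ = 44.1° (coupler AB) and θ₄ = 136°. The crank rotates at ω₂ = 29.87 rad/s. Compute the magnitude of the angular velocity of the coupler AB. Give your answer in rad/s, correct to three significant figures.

ω₂ = 29.87 rad/s
Differentiating the loop-closure r₂e^{iθ₂}+r₃e^{iθ₃}=r₁+r₄e^{iθ₄} gives r₂ω₂e^{iθ₂}+r₃ω₃e^{iθ₃}=r₄ω₄e^{iθ₄}.
Eliminating the other unknown: ω₃ = r₂ω₂ sin(θ₄−θ₂) / [r₃ sin(θ₃−θ₄)].
Numerator sine = +0.91706; denominator sine = -0.99945.
Result = 0.0824·29.87·(+0.91706) / (0.1506·(-0.99945)) = -14.996 rad/s; magnitude 14.996 rad/s.

15.0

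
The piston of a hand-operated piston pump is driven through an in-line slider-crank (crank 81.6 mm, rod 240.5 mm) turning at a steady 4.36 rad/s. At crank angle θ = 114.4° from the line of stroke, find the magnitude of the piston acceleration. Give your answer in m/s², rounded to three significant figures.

ω = 4.36 rad/s
x(θ) = r cosθ + √(L² − r² sin²θ); with ω constant, a = ω²·d²x/dθ².
d²x/dθ² = −r cosθ − r²(cos2θ)/√u − r⁴ sin²2θ/(4u^{3/2}),  u = L² − r² sin²θ = 0.052318 m².
Substituting r = 0.0816 m, L = 0.2405 m, θ = 114.4°: d²x/dθ² = +0.05236 m.
a = ω²·d²x/dθ² = (4.36)²·(+0.05236) = +0.99534 m/s²;  |a| = 0.99534 m/s².

0.995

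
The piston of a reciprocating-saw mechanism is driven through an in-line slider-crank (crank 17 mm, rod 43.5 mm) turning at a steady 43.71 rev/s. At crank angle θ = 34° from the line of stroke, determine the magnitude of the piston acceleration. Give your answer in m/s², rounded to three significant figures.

ω = 2π·43.7 = 274.6 rad/s
x(θ) = r cosθ + √(L² − r² sin²θ); with ω constant, a = ω²·d²x/dθ².
d²x/dθ² = −r cosθ − r²(cos2θ)/√u − r⁴ sin²2θ/(4u^{3/2}),  u = L² − r² sin²θ = 0.00180188 m².
Substituting r = 0.017 m, L = 0.0435 m, θ = 34°: d²x/dθ² = -0.016879 m.
a = ω²·d²x/dθ² = (274.6)²·(-0.016879) = -1273.1 m/s²;  |a| = 1273.1 m/s².

1270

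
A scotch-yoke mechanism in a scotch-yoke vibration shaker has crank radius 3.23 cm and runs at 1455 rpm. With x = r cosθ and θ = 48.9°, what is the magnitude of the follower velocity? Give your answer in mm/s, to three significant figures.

3710

ω = 152.4 rad/s (from 1455 rpm).
x = r cosθ ⇒ ẋ = −rω sinθ.
|v| = rω|sinθ| = 0.0323·152.4·|sin 48.9°| = 3.7086 m/s = 3708.6 mm/s.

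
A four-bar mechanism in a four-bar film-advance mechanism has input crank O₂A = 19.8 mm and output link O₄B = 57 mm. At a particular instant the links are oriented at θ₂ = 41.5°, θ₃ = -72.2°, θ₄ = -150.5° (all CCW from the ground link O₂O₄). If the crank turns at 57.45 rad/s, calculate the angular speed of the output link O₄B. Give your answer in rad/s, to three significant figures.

ω₂ = 57.45 rad/s
Differentiating the loop-closure r₂e^{iθ₂}+r₃e^{iθ₃}=r₁+r₄e^{iθ₄} gives r₂ω₂e^{iθ₂}+r₃ω₃e^{iθ₃}=r₄ω₄e^{iθ₄}.
Eliminating the other unknown: ω₄ = r₂ω₂ sin(θ₂−θ₃) / [r₄ sin(θ₄−θ₃)].
Numerator sine = +0.91566; denominator sine = -0.97922.
Result = 0.0198·57.45·(+0.91566) / (0.057·(-0.97922)) = -18.661 rad/s; magnitude 18.661 rad/s.

18.7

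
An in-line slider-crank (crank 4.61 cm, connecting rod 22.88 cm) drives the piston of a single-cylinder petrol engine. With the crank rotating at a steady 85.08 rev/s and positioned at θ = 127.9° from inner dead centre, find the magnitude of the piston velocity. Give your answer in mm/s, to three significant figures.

17000

ω = 2π·85.1 = 534.6 rad/s
For an in-line slider-crank, x = r cosθ + √(L² − r² sin²θ), so v = −rω sinθ·[1 + r cosθ/√(L² − r² sin²θ)].
With r = 0.0461 m, L = 0.2288 m, θ = 127.9°: √(L² − r² sin²θ) = 0.22589 m.
v = −0.0461·534.6·0.78908·[1 + 0.0461·-0.61429/0.22589] = -17.008 m/s.
|v| = 17.008 m/s = 17008 mm/s.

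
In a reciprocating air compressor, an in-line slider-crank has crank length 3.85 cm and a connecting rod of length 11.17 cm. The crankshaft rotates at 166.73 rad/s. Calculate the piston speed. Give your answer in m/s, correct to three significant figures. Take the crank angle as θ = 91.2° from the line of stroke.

6.37

ω = 166.7 rad/s
For an in-line slider-crank, x = r cosθ + √(L² − r² sin²θ), so v = −rω sinθ·[1 + r cosθ/√(L² − r² sin²θ)].
With r = 0.0385 m, L = 0.1117 m, θ = 91.2°: √(L² − r² sin²θ) = 0.10486 m.
v = −0.0385·166.7·0.99978·[1 + 0.0385·-0.02094/0.10486] = -6.3683 m/s.
|v| = 6.3683 m/s.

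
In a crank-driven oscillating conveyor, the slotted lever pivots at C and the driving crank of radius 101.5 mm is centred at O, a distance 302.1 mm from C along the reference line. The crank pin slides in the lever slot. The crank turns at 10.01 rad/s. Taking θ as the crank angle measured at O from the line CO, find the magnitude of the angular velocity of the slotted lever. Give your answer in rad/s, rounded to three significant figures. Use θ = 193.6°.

4.65

ω = 10.01 rad/s
Crank pin A relative to C: A = (d + r cosθ, r sinθ); lever angle φ = atan2(r sinθ, d + r cosθ).
Differentiating tanφ: φ̇ = rω(d cosθ + r)/(d² + r² + 2dr cosθ).
d² + r² + 2dr cosθ = |CA|² = 0.0419599 m²;  d cosθ + r = -0.19213 m.
|ω_lever| = |0.1015·10.01·-0.19213| / 0.0419599 = 4.6522 rad/s.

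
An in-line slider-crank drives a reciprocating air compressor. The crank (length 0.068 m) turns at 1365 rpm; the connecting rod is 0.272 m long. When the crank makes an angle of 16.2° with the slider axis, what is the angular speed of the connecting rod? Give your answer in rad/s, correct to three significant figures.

ω = 142.9 rad/s (converted from 1365 rpm).
The rod makes angle φ with the slider axis where L sinφ = r sinθ; differentiating, L cosφ·φ̇ = r ω cosθ.
L cosφ = √(L² − r² sin²θ) = 0.27134 m.
|ω_rod| = r ω |cosθ| / √(L² − r² sin²θ) = 0.068·142.9·0.96029/0.27134 = 34.4 rad/s.

34.4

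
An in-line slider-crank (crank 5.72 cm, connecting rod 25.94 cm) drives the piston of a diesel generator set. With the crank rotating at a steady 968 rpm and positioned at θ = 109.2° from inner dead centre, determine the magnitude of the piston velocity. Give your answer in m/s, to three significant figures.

ω = 2π·968/60 = 101.4 rad/s
For an in-line slider-crank, x = r cosθ + √(L² − r² sin²θ), so v = −rω sinθ·[1 + r cosθ/√(L² − r² sin²θ)].
With r = 0.0572 m, L = 0.2594 m, θ = 109.2°: √(L² − r² sin²θ) = 0.25371 m.
v = −0.0572·101.4·0.94438·[1 + 0.0572·-0.32887/0.25371] = -5.0698 m/s.
|v| = 5.0698 m/s.

5.07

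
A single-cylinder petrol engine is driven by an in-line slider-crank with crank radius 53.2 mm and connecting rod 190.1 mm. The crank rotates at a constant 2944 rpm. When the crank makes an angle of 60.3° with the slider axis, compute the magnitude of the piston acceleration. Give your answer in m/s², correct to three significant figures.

1790

ω = 2π·2944/60 = 308.3 rad/s
x(θ) = r cosθ + √(L² − r² sin²θ); with ω constant, a = ω²·d²x/dθ².
d²x/dθ² = −r cosθ − r²(cos2θ)/√u − r⁴ sin²2θ/(4u^{3/2}),  u = L² − r² sin²θ = 0.0340025 m².
Substituting r = 0.0532 m, L = 0.1901 m, θ = 60.3°: d²x/dθ² = -0.018782 m.
a = ω²·d²x/dθ² = (308.3)²·(-0.018782) = -1785.1 m/s²;  |a| = 1785.1 m/s².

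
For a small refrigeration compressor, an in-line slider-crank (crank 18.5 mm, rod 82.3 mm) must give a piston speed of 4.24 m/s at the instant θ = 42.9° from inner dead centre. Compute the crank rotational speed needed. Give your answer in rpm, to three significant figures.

2760

For an in-line slider-crank, |v_piston| = rω|sinθ|·[1 + r cosθ/√(L² − r² sin²θ)].
With r = 0.0185 m, L = 0.0823 m, θ = 42.9°: the bracketed kinematic factor |dx/dθ| = 0.014692 m.
ω = v/|dx/dθ| = 4.24/0.014692 = 288.6 rad/s.
N = 60ω/(2π) = 2755.9 rpm.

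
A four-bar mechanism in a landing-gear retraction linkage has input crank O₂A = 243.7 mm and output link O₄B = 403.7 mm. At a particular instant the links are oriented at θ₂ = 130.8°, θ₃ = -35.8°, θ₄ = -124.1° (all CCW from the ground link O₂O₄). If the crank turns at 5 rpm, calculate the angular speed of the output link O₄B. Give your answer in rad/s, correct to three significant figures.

ω₂ = 0.5236 rad/s (from 5 rpm).
Differentiating the loop-closure r₂e^{iθ₂}+r₃e^{iθ₃}=r₁+r₄e^{iθ₄} gives r₂ω₂e^{iθ₂}+r₃ω₃e^{iθ₃}=r₄ω₄e^{iθ₄}.
Eliminating the other unknown: ω₄ = r₂ω₂ sin(θ₂−θ₃) / [r₄ sin(θ₄−θ₃)].
Numerator sine = +0.23175; denominator sine = -0.99956.
Result = 0.2437·0.5236·(+0.23175) / (0.4037·(-0.99956)) = -0.073283 rad/s; magnitude 0.073283 rad/s.

0.0733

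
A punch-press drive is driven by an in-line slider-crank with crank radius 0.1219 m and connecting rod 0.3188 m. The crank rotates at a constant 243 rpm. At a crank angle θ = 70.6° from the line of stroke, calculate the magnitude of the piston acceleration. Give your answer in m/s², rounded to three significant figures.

ω = 2π·243/60 = 25.45 rad/s
x(θ) = r cosθ + √(L² − r² sin²θ); with ω constant, a = ω²·d²x/dθ².
d²x/dθ² = −r cosθ − r²(cos2θ)/√u − r⁴ sin²2θ/(4u^{3/2}),  u = L² − r² sin²θ = 0.0884133 m².
Substituting r = 0.1219 m, L = 0.3188 m, θ = 70.6°: d²x/dθ² = -0.0023679 m.
a = ω²·d²x/dθ² = (25.45)²·(-0.0023679) = -1.5333 m/s²;  |a| = 1.5333 m/s².

1.53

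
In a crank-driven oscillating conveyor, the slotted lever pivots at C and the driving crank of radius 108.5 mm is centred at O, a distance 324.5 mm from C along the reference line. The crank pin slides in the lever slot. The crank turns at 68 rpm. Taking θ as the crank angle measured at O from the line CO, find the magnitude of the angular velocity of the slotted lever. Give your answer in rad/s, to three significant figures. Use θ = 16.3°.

ω = 7.121 rad/s (from 68 rpm).
Crank pin A relative to C: A = (d + r cosθ, r sinθ); lever angle φ = atan2(r sinθ, d + r cosθ).
Differentiating tanφ: φ̇ = rω(d cosθ + r)/(d² + r² + 2dr cosθ).
d² + r² + 2dr cosθ = |CA|² = 0.184659 m²;  d cosθ + r = +0.41996 m.
|ω_lever| = |0.1085·7.121·+0.41996| / 0.184659 = 1.7571 rad/s.

1.76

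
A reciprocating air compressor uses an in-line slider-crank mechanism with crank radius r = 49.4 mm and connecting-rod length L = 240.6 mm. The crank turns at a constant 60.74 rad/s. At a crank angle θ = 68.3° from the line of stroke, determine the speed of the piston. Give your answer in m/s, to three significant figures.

ω = 60.74 rad/s
For an in-line slider-crank, x = r cosθ + √(L² − r² sin²θ), so v = −rω sinθ·[1 + r cosθ/√(L² − r² sin²θ)].
With r = 0.0494 m, L = 0.2406 m, θ = 68.3°: √(L² − r² sin²θ) = 0.23618 m.
v = −0.0494·60.74·0.92913·[1 + 0.0494·0.36975/0.23618] = -3.0035 m/s.
|v| = 3.0035 m/s.

3.00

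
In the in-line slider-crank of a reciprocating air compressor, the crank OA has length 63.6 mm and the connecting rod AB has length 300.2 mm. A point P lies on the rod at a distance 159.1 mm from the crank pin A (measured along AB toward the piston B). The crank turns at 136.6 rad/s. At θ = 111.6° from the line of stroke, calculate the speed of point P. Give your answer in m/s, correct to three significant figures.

7.88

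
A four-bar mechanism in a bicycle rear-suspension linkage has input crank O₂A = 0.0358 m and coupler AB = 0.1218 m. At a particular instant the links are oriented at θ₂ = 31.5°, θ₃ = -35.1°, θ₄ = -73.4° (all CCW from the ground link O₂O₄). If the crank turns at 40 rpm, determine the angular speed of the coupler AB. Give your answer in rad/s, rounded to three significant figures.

ω₂ = 4.189 rad/s (from 40 rpm).
Differentiating the loop-closure r₂e^{iθ₂}+r₃e^{iθ₃}=r₁+r₄e^{iθ₄} gives r₂ω₂e^{iθ₂}+r₃ω₃e^{iθ₃}=r₄ω₄e^{iθ₄}.
Eliminating the other unknown: ω₃ = r₂ω₂ sin(θ₄−θ₂) / [r₃ sin(θ₃−θ₄)].
Numerator sine = -0.96638; denominator sine = +0.61978.
Result = 0.0358·4.189·(-0.96638) / (0.1218·(+0.61978)) = -1.9197 rad/s; magnitude 1.9197 rad/s.

1.92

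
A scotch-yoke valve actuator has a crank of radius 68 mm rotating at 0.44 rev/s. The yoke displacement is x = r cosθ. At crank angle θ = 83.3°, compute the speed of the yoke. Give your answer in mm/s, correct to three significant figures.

187

ω = 2.765 rad/s (from 0.44 rev/s).
x = r cosθ ⇒ ẋ = −rω sinθ.
|v| = rω|sinθ| = 0.068·2.765·|sin 83.3°| = 0.18671 m/s = 186.71 mm/s.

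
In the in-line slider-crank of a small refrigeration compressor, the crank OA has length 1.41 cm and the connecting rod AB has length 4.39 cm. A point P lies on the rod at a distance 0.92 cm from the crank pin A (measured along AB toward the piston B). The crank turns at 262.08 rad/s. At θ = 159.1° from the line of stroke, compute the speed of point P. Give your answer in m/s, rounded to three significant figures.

3.00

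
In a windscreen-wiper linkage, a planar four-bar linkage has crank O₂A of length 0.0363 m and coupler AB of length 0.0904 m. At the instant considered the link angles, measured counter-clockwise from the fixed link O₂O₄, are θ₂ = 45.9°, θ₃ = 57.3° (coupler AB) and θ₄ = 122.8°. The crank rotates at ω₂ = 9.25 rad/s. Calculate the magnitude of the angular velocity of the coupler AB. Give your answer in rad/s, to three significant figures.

3.98

ω₂ = 9.25 rad/s
Differentiating the loop-closure r₂e^{iθ₂}+r₃e^{iθ₃}=r₁+r₄e^{iθ₄} gives r₂ω₂e^{iθ₂}+r₃ω₃e^{iθ₃}=r₄ω₄e^{iθ₄}.
Eliminating the other unknown: ω₃ = r₂ω₂ sin(θ₄−θ₂) / [r₃ sin(θ₃−θ₄)].
Numerator sine = +0.97398; denominator sine = -0.90996.
Result = 0.0363·9.25·(+0.97398) / (0.0904·(-0.90996)) = -3.9756 rad/s; magnitude 3.9756 rad/s.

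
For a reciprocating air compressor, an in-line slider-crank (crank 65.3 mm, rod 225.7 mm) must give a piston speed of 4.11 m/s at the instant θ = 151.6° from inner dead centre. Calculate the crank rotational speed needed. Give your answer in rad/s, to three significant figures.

178

For an in-line slider-crank, |v_piston| = rω|sinθ|·[1 + r cosθ/√(L² − r² sin²θ)].
With r = 0.0653 m, L = 0.2257 m, θ = 151.6°: the bracketed kinematic factor |dx/dθ| = 0.023078 m.
ω = v/|dx/dθ| = 4.11/0.023078 = 178.09 rad/s.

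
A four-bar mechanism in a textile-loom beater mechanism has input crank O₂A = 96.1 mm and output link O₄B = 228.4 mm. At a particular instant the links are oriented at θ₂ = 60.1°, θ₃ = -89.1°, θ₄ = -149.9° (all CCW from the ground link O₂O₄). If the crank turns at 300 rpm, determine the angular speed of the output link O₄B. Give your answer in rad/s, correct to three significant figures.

ω₂ = 31.42 rad/s (from 300 rpm).
Differentiating the loop-closure r₂e^{iθ₂}+r₃e^{iθ₃}=r₁+r₄e^{iθ₄} gives r₂ω₂e^{iθ₂}+r₃ω₃e^{iθ₃}=r₄ω₄e^{iθ₄}.
Eliminating the other unknown: ω₄ = r₂ω₂ sin(θ₂−θ₃) / [r₄ sin(θ₄−θ₃)].
Numerator sine = +0.51204; denominator sine = -0.87292.
Result = 0.0961·31.42·(+0.51204) / (0.2284·(-0.87292)) = -7.7537 rad/s; magnitude 7.7537 rad/s.

7.75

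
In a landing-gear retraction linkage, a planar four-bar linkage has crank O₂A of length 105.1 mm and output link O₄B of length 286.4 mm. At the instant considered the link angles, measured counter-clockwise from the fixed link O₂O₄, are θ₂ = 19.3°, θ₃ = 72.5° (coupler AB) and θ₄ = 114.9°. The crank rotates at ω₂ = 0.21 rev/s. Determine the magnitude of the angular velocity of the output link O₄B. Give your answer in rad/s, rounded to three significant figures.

ω₂ = 1.319 rad/s (from 0.21 rev/s).
Differentiating the loop-closure r₂e^{iθ₂}+r₃e^{iθ₃}=r₁+r₄e^{iθ₄} gives r₂ω₂e^{iθ₂}+r₃ω₃e^{iθ₃}=r₄ω₄e^{iθ₄}.
Eliminating the other unknown: ω₄ = r₂ω₂ sin(θ₂−θ₃) / [r₄ sin(θ₄−θ₃)].
Numerator sine = -0.80073; denominator sine = +0.67430.
Result = 0.1051·1.319·(-0.80073) / (0.2864·(+0.67430)) = -0.57499 rad/s; magnitude 0.57499 rad/s.

0.575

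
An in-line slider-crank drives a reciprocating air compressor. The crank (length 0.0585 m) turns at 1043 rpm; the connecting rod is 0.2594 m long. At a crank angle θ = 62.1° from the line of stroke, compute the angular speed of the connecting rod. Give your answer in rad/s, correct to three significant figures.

11.8

ω = 109.2 rad/s (converted from 1043 rpm).
The rod makes angle φ with the slider axis where L sinφ = r sinθ; differentiating, L cosφ·φ̇ = r ω cosθ.
L cosφ = √(L² − r² sin²θ) = 0.2542 m.
|ω_rod| = r ω |cosθ| / √(L² − r² sin²θ) = 0.0585·109.2·0.46793/0.2542 = 11.762 rad/s.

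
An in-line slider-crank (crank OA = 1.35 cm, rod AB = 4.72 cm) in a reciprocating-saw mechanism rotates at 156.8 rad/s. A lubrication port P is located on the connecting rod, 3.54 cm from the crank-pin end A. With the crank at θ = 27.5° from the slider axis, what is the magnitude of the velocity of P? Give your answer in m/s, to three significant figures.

ω = 156.8 rad/s.  Crank-pin speed |V_A| = rω = 2.1168 m/s, perpendicular to OA.
Rod angle: sinφ = −(r/L) sinθ ⇒ φ = -7.589°; ω_rod = −rω cosθ/√(L²−r²sin²θ) = -40.132 rad/s.
V_P = V_A + ω_rod × AP, with AP = 0.0354 m along the rod.
Components: V_Px = −rω sinθ − a·ω_rod·sinφ = -1.1651 m/s;  V_Py = rω cosθ + a·ω_rod·cosφ = +0.46941 m/s.
|V_P| = √(V_Px² + V_Py²) = 1.2561 m/s.

1.26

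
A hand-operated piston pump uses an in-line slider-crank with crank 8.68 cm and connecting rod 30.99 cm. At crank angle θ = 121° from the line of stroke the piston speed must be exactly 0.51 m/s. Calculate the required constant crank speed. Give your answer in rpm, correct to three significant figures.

For an in-line slider-crank, |v_piston| = rω|sinθ|·[1 + r cosθ/√(L² − r² sin²θ)].
With r = 0.0868 m, L = 0.3099 m, θ = 121°: the bracketed kinematic factor |dx/dθ| = 0.063346 m.
ω = v/|dx/dθ| = 0.51/0.063346 = 8.0511 rad/s.
N = 60ω/(2π) = 76.882 rpm.

76.9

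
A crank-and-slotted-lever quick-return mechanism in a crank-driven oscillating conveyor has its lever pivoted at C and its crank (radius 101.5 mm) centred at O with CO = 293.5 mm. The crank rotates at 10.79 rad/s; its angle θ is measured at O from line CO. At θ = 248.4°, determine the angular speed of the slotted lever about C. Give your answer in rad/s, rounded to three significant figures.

0.0962

ω = 10.79 rad/s
Crank pin A relative to C: A = (d + r cosθ, r sinθ); lever angle φ = atan2(r sinθ, d + r cosθ).
Differentiating tanφ: φ̇ = rω(d cosθ + r)/(d² + r² + 2dr cosθ).
d² + r² + 2dr cosθ = |CA|² = 0.0745115 m²;  d cosθ + r = -0.0065446 m.
|ω_lever| = |0.1015·10.79·-0.0065446| / 0.0745115 = 0.096193 rad/s.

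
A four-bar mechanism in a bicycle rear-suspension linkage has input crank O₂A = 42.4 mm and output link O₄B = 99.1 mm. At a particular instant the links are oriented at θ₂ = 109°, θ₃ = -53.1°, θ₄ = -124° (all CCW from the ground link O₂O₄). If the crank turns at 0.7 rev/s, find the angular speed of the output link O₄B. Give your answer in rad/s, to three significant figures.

0.612

ω₂ = 4.398 rad/s (from 0.7 rev/s).
Differentiating the loop-closure r₂e^{iθ₂}+r₃e^{iθ₃}=r₁+r₄e^{iθ₄} gives r₂ω₂e^{iθ₂}+r₃ω₃e^{iθ₃}=r₄ω₄e^{iθ₄}.
Eliminating the other unknown: ω₄ = r₂ω₂ sin(θ₂−θ₃) / [r₄ sin(θ₄−θ₃)].
Numerator sine = +0.30736; denominator sine = -0.94495.
Result = 0.0424·4.398·(+0.30736) / (0.0991·(-0.94495)) = -0.61207 rad/s; magnitude 0.61207 rad/s.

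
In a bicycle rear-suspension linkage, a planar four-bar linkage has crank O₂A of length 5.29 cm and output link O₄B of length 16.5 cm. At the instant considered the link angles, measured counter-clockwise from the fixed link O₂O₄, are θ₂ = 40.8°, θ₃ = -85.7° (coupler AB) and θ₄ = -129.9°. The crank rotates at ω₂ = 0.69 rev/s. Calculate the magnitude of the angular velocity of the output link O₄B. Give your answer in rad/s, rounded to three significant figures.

ω₂ = 4.335 rad/s (from 0.69 rev/s).
Differentiating the loop-closure r₂e^{iθ₂}+r₃e^{iθ₃}=r₁+r₄e^{iθ₄} gives r₂ω₂e^{iθ₂}+r₃ω₃e^{iθ₃}=r₄ω₄e^{iθ₄}.
Eliminating the other unknown: ω₄ = r₂ω₂ sin(θ₂−θ₃) / [r₄ sin(θ₄−θ₃)].
Numerator sine = +0.80386; denominator sine = -0.69717.
Result = 0.0529·4.335·(+0.80386) / (0.165·(-0.69717)) = -1.6027 rad/s; magnitude 1.6027 rad/s.

1.60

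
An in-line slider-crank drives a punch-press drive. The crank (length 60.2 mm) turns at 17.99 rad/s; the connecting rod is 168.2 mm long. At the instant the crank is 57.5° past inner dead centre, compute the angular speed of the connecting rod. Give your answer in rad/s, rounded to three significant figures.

3.63

ω = 17.99 rad/s
The rod makes angle φ with the slider axis where L sinφ = r sinθ; differentiating, L cosφ·φ̇ = r ω cosθ.
L cosφ = √(L² − r² sin²θ) = 0.16035 m.
|ω_rod| = r ω |cosθ| / √(L² − r² sin²θ) = 0.0602·17.99·0.53730/0.16035 = 3.6288 rad/s.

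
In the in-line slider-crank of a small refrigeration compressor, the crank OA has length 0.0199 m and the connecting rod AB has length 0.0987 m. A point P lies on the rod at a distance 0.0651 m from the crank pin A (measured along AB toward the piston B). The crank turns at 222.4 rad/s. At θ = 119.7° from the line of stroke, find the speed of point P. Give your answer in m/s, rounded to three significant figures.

ω = 222.4 rad/s.  Crank-pin speed |V_A| = rω = 4.4258 m/s, perpendicular to OA.
Rod angle: sinφ = −(r/L) sinθ ⇒ φ = -10.086°; ω_rod = −rω cosθ/√(L²−r²sin²θ) = +22.565 rad/s.
V_P = V_A + ω_rod × AP, with AP = 0.0651 m along the rod.
Components: V_Px = −rω sinθ − a·ω_rod·sinφ = -3.5871 m/s;  V_Py = rω cosθ + a·ω_rod·cosφ = -0.74648 m/s.
|V_P| = √(V_Px² + V_Py²) = 3.6639 m/s.

3.66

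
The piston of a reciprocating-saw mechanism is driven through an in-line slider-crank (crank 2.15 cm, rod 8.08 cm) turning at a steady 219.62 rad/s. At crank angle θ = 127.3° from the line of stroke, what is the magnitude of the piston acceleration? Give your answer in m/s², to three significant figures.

699

ω = 219.6 rad/s
x(θ) = r cosθ + √(L² − r² sin²θ); with ω constant, a = ω²·d²x/dθ².
d²x/dθ² = −r cosθ − r²(cos2θ)/√u − r⁴ sin²2θ/(4u^{3/2}),  u = L² − r² sin²θ = 0.00623614 m².
Substituting r = 0.0215 m, L = 0.0808 m, θ = 127.3°: d²x/dθ² = +0.014482 m.
a = ω²·d²x/dθ² = (219.6)²·(+0.014482) = +698.53 m/s²;  |a| = 698.53 m/s².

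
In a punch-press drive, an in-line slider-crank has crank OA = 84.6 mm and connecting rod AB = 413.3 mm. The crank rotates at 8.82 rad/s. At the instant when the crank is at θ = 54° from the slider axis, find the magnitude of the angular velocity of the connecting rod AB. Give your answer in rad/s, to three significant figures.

1.08

ω = 8.82 rad/s
The rod makes angle φ with the slider axis where L sinφ = r sinθ; differentiating, L cosφ·φ̇ = r ω cosθ.
L cosφ = √(L² − r² sin²θ) = 0.40759 m.
|ω_rod| = r ω |cosθ| / √(L² − r² sin²θ) = 0.0846·8.82·0.58779/0.40759 = 1.076 rad/s.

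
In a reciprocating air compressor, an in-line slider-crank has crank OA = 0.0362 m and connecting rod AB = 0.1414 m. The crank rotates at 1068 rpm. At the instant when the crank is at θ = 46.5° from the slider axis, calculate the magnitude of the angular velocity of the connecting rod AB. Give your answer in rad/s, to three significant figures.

ω = 111.8 rad/s (converted from 1068 rpm).
The rod makes angle φ with the slider axis where L sinφ = r sinθ; differentiating, L cosφ·φ̇ = r ω cosθ.
L cosφ = √(L² − r² sin²θ) = 0.13894 m.
|ω_rod| = r ω |cosθ| / √(L² − r² sin²θ) = 0.0362·111.8·0.68835/0.13894 = 20.058 rad/s.

20.1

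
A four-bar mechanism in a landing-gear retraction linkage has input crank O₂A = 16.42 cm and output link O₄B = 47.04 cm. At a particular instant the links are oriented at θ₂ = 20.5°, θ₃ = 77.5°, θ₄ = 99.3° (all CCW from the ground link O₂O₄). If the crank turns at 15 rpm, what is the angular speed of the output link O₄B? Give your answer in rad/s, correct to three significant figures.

1.24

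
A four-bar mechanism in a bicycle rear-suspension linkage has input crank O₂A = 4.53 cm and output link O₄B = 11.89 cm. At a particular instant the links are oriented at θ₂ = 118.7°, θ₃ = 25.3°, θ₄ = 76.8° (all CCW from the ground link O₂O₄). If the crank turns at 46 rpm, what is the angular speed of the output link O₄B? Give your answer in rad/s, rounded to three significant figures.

2.34

ω₂ = 4.817 rad/s (from 46 rpm).
Differentiating the loop-closure r₂e^{iθ₂}+r₃e^{iθ₃}=r₁+r₄e^{iθ₄} gives r₂ω₂e^{iθ₂}+r₃ω₃e^{iθ₃}=r₄ω₄e^{iθ₄}.
Eliminating the other unknown: ω₄ = r₂ω₂ sin(θ₂−θ₃) / [r₄ sin(θ₄−θ₃)].
Numerator sine = +0.99824; denominator sine = +0.78261.
Result = 0.0453·4.817·(+0.99824) / (0.1189·(+0.78261)) = +2.341 rad/s; magnitude 2.341 rad/s.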